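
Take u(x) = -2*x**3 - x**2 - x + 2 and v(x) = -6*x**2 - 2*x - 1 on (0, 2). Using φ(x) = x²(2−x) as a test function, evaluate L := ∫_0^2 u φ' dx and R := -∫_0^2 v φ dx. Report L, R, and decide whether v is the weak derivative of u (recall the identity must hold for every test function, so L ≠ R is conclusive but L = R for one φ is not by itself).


LHS = 52/3, RHS = 52/3. Yes, v = u' weakly.

u(x) = -2*x**3 - x**2 - x + 2, classical derivative u'(x) = -6*x**2 - 2*x - 1.
φ(x) = x²(2−x), so φ'(x) = x*(4 - 3*x).
Note φ(0) = φ(2) = 0, so the boundary term u·φ vanishes.
LHS = ∫_0^2 u(x) φ'(x) dx = ∫_0^2 (6*x^5 - 5*x^4 - x^3 - 10*x^2 + 8*x) dx. Term by term:
  ∫_0^2 6*x^5 dx = 64;  ∫_0^2 -5*x^4 dx = -32;  ∫_0^2 -x^3 dx = -4;
  ∫_0^2 -10*x^2 dx = -80/3;  ∫_0^2 8*x dx = 16.
Sum: 64 − 32 − 4 − 80/3 + 16 = 52/3.
So LHS = 52/3.
∫_0^2 v(x) φ(x) dx = ∫_0^2 (6*x^5 - 10*x^4 - 3*x^3 - 2*x^2) dx. Term by term:
  ∫_0^2 6*x^5 dx = 64;  ∫_0^2 -10*x^4 dx = -64;  ∫_0^2 -3*x^3 dx = -12;
  ∫_0^2 -2*x^2 dx = -16/3.
Sum: 64 − 64 − 12 − 16/3 = -52/3.
So RHS = -∫_0^2 v(x) φ(x) dx = 52/3.
LHS = RHS, so the identity holds for this test φ.
Moreover u is smooth here and v(x) = u'(x) = -6*x**2 - 2*x - 1 pointwise, so the identity holds for every test function. Hence v is the weak derivative of u.


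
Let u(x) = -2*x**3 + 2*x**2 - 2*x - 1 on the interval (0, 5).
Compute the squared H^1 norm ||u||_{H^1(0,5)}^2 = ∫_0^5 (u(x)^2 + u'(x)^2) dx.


||u||_{H^1}^2 = 991750/21

The H^1 norm (squared) on an interval (0, L) is
  ||u||_{H^1}^2 = ∫_0^L u(x)^2 dx + ∫_0^L u'(x)^2 dx.
Compute u'(x) = -6*x**2 + 4*x - 2.
Then u(x)^2 = 4*x**6 - 8*x**5 + 12*x**4 - 4*x**3 + 4*x + 1 and u'(x)^2 = 36*x**4 - 48*x**3 + 40*x**2 - 16*x + 4.
Integrate each monomial from 0 to 5 using ∫_0^5 c·x^n dx = c·5^(n+1)/(n+1):
  ∫_0^5 u(x)^2 dx = ∫_0^5 (4*x^6 - 8*x^5 + 12*x^4 - 4*x^3 + 4*x + 1) dx. Term by term:
    ∫_0^5 4*x^6 dx = 312500/7;  ∫_0^5 -8*x^5 dx = -62500/3;  ∫_0^5 12*x^4 dx = 7500;
    ∫_0^5 -4*x^3 dx = -625;  ∫_0^5 4*x dx = 50;  ∫_0^5 1 dx = 5.
  Sum: 312500/7 − 62500/3 + 7500 − 625 + 50 + 5 = 645530/21.
  ∫_0^5 u'(x)^2 dx = ∫_0^5 (36*x^4 - 48*x^3 + 40*x^2 - 16*x + 4) dx. Term by term:
    ∫_0^5 36*x^4 dx = 22500;  ∫_0^5 -48*x^3 dx = -7500;  ∫_0^5 40*x^2 dx = 5000/3;
    ∫_0^5 -16*x dx = -200;  ∫_0^5 4 dx = 20.
  Sum: 22500 − 7500 + 5000/3 − 200 + 20 = 49460/3.
Adding: ||u||_{H^1}^2 = 645530/21 + 49460/3 = 991750/21.


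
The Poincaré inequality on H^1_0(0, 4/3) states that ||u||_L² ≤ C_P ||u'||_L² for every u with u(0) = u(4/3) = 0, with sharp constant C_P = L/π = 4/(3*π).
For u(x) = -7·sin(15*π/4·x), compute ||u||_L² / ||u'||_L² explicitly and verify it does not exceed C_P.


||u||_L² / ||u'||_L² = 4/(15*π) < C_P = 4/(3*π).

u(x) = -7·sin(15*π/4·x), so u'(x) = -105*π*cos(15*π*x/4)/4.
Writing u(x) = A·sin(kπx/L) with A = -7 and k = 5, use ∫_0^L sin²(kπx/L) dx = L/2 and ∫_0^L cos²(kπx/L) dx = L/2.
u² = 49·sin²(15*π/4·x) and (u')² = 11025*π^2/16·cos²(15*π/4·x), and each of sin², cos² integrates to L/2 = 2/3 over (0, 4/3).
∫_0^4/3 u² dx = 98/3, so ||u||_L² = 7*sqrt(6)/3.
∫_0^4/3 (u')² dx = 3675*π^2/8, so ||u'||_L² = 35*sqrt(6)*π/4.
Ratio ||u||_L² / ||u'||_L² = 4/(15*π).
Sharp Poincaré constant on H^1_0(0, 4/3) is C_P = L/π = 4/(3*π), achieved by sin(3*π/4·x).
This is the k = 5 harmonic; the ratio L/(kπ) is strictly less than C_P = L/π, consistent with the sharp inequality ||u||_L² ≤ C_P ||u'||_L².


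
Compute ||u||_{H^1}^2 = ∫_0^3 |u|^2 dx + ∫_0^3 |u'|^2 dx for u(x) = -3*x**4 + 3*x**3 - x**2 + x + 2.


||u||_{H^1}^2 = 4493271/140

The H^1 norm (squared) on an interval (0, L) is
  ||u||_{H^1}^2 = ∫_0^L u(x)^2 dx + ∫_0^L u'(x)^2 dx.
Compute u'(x) = -12*x**3 + 9*x**2 - 2*x + 1.
Then u(x)^2 = 9*x**8 - 18*x**7 + 15*x**6 - 12*x**5 - 5*x**4 + 10*x**3 - 3*x**2 + 4*x + 4 and u'(x)^2 = 144*x**6 - 216*x**5 + 129*x**4 - 60*x**3 + 22*x**2 - 4*x + 1.
Integrate each monomial from 0 to 3 using ∫_0^3 c·x^n dx = c·3^(n+1)/(n+1):
  ∫_0^3 u(x)^2 dx = ∫_0^3 (9*x^8 - 18*x^7 + 15*x^6 - 12*x^5 - 5*x^4 + 10*x^3 - 3*x^2 + 4*x + 4) dx. Term by term:
    ∫_0^3 9*x^8 dx = 19683;  ∫_0^3 -18*x^7 dx = -59049/4;  ∫_0^3 15*x^6 dx = 32805/7;
    ∫_0^3 -12*x^5 dx = -1458;  ∫_0^3 -5*x^4 dx = -243;  ∫_0^3 10*x^3 dx = 405/2;
    ∫_0^3 -3*x^2 dx = -27;  ∫_0^3 4*x dx = 18;  ∫_0^3 4 dx = 12.
  Sum: 19683 − 59049/4 + 32805/7 − 1458 − 243 + 405/2 − 27 + 18 + 12 = 227127/28.
  ∫_0^3 u'(x)^2 dx = ∫_0^3 (144*x^6 - 216*x^5 + 129*x^4 - 60*x^3 + 22*x^2 - 4*x + 1) dx. Term by term:
    ∫_0^3 144*x^6 dx = 314928/7;  ∫_0^3 -216*x^5 dx = -26244;  ∫_0^3 129*x^4 dx = 31347/5;
    ∫_0^3 -60*x^3 dx = -1215;  ∫_0^3 22*x^2 dx = 198;  ∫_0^3 -4*x dx = -18;
    ∫_0^3 1 dx = 3.
  Sum: 314928/7 − 26244 + 31347/5 − 1215 + 198 − 18 + 3 = 839409/35.
Adding: ||u||_{H^1}^2 = 227127/28 + 839409/35 = 4493271/140.


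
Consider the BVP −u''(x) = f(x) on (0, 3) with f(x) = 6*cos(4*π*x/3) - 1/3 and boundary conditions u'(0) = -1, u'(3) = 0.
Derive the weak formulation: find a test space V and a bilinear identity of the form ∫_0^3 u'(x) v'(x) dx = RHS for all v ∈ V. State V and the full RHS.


V = H^1(0, 3) (v unrestricted at boundary; u is determined up to an additive constant); weak form: ∫_0^3 u'v' dx = ∫_0^3 (6*cos(4*π*x/3) - 1/3) v dx + v(0) for all v ∈ V.

Multiply both sides by a test function v and integrate from 0 to 3:
  ∫_0^3 −u''(x) v(x) dx = ∫_0^3 f(x) v(x) dx.
Integrate the LHS by parts once:
  ∫_0^3 −u'' v dx = −[u'(x) v(x)]_0^3 + ∫_0^3 u'(x) v'(x) dx.
Thus ∫_0^3 u'(x) v'(x) dx = ∫_0^3 f(x) v(x) dx + [u'(x) v(x)]_0^3.
Choose V so that boundary terms are either known or forced to vanish.
u has inhomogeneous Neumann u'(0) = -1, u'(3) = 0. [u' v]_0^3 = (0)·v(3) − (-1)·v(0) = v(0). Take V = H^1(0, 3); boundary term becomes part of RHS.
Weak formulation: find u (satisfying any essential BC) such that ∫_0^3 u'(x) v'(x) dx = ∫_0^3 f v dx + v(0) for all v ∈ V (Neumann data are natural BCs: they enter the RHS as boundary terms).
Substituting f(x) = 6*cos(4*π*x/3) - 1/3, the right-hand side is ∫_0^3 (6*cos(4*π*x/3) - 1/3) v dx + v(0).
Compatibility check (pure Neumann): taking v ≡ 1 ∈ V gives 0 = ∫_0^3 f dx + (0) − (-1), i.e. ∫_0^3 f dx must equal u'(0) − u'(3) = -1. Indeed ∫_0^3 (6*cos(4*π*x/3) - 1/3) dx = -1, so the data are compatible. The solution is then unique only up to an additive constant (fix it e.g. by requiring ∫_0^3 u dx = 0).


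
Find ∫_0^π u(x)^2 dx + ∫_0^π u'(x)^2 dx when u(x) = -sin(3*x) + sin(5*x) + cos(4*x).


||u||_{H^1(0,π)}^2 = 4216/63 + 53*π/2

u'(x) = -4*sin(4*x) - 3*cos(3*x) + 5*cos(5*x).
Expand u² and (u')² and integrate term by term on (0, π), using: for integers n ≥ 1, ∫_0^π sin²(nx) dx = ∫_0^π cos²(nx) dx = π/2; for n ≠ n', ∫_0^π sin(nx)sin(n'x) dx = ∫_0^π cos(nx)cos(n'x) dx = 0; and by product-to-sum, ∫_0^π sin(nx)cos(n'x) dx = ½∫_0^π [sin((n+n')x) + sin((n−n')x)] dx, which is 0 when n+n' is even and 2n/(n²−n'²) when n+n' is odd (it need not vanish on (0, π)).
  u² squared terms: (-1)²·∫sin(3x)² dx = 1·π/2 = π/2;  (1)²·∫cos(4x)² dx = 1·π/2 = π/2;  (1)²·∫sin(5x)² dx = 1·π/2 = π/2.
  u² cross terms: 2·(-1)·(1)·∫sin(3x)·cos(4x) dx = -2·(-6/7) = 12/7;  2·(-1)·(1)·∫sin(3x)·sin(5x) dx = -2·(0) = 0;  2·(1)·(1)·∫cos(4x)·sin(5x) dx = 2·(10/9) = 20/9.
  So ∫_0^π u² dx = π/2 + π/2 + π/2 + 12/7 + 0 + 20/9 = 248/63 + 3*π/2.
  (u')² squared terms: (-4)²·∫sin(4x)² dx = 16·π/2 = 8*π;  (-3)²·∫cos(3x)² dx = 9·π/2 = 9*π/2;  (5)²·∫cos(5x)² dx = 25·π/2 = 25*π/2.
  (u')² cross terms: 2·(-4)·(-3)·∫sin(4x)·cos(3x) dx = 24·(8/7) = 192/7;  2·(-4)·(5)·∫sin(4x)·cos(5x) dx = -40·(-8/9) = 320/9;  2·(-3)·(5)·∫cos(3x)·cos(5x) dx = -30·(0) = 0.
  So ∫_0^π (u')² dx = 8*π + 9*π/2 + 25*π/2 + 192/7 + 320/9 + 0 = 3968/63 + 25*π.
||u||_{H^1}^2 = (248/63 + 3*π/2) + (3968/63 + 25*π) = 4216/63 + 53*π/2.


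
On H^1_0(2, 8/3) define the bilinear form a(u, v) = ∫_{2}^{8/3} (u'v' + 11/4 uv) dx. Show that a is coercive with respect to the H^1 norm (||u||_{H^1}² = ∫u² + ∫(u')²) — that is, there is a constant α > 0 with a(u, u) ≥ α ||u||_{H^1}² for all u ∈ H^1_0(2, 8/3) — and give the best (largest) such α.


α = 1

Coercivity of a(·,·) on H^1_0(2, 8/3) means a(u, u) ≥ α ||u||_{H^1}² for every u ∈ H^1_0.
The interval has length L = 2/3, and Poincaré/coercivity depend only on L. Here a(u, u) = ∫(u')² + (11/4)·∫u².
Here c = 11/4 ≥ 1, so a(u,u) = ∫(u')² + c∫u² ≥ ∫(u')² + ∫u² = ||u||_{H^1}², i.e. α = 1 works. No larger α is possible: a(u,u) ≥ α||u||_{H^1}² means (1−α)∫(u')² ≥ (α−c)∫u², and for the modes u_n = sin(nπ(x−x₀)/L) (x₀ the left endpoint) one has ∫u_n²/∫(u_n')² = (L/(nπ))² → 0, so a(u_n,u_n)/||u_n||_{H^1}² → 1. Hence the optimal constant is α = 1.
Therefore α = 1.


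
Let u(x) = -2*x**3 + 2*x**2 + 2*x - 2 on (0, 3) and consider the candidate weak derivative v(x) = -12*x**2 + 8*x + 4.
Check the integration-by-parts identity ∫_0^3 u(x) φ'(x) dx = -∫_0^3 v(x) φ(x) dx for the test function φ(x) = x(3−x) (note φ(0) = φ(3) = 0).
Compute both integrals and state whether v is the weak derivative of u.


LHS = 369/10, RHS = 369/5. No, v is not the weak derivative of u.

u(x) = -2*x**3 + 2*x**2 + 2*x - 2, classical derivative u'(x) = -6*x**2 + 4*x + 2.
φ(x) = x(3−x), so φ'(x) = 3 - 2*x.
Note φ(0) = φ(3) = 0, so the boundary term u·φ vanishes.
LHS = ∫_0^3 u(x) φ'(x) dx = ∫_0^3 (4*x^4 - 10*x^3 + 2*x^2 + 10*x - 6) dx. Term by term:
  ∫_0^3 4*x^4 dx = 972/5;  ∫_0^3 -10*x^3 dx = -405/2;  ∫_0^3 2*x^2 dx = 18;
  ∫_0^3 10*x dx = 45;  ∫_0^3 -6 dx = -18.
Sum: 972/5 − 405/2 + 18 + 45 − 18 = 369/10.
So LHS = 369/10.
∫_0^3 v(x) φ(x) dx = ∫_0^3 (12*x^4 - 44*x^3 + 20*x^2 + 12*x) dx. Term by term:
  ∫_0^3 12*x^4 dx = 2916/5;  ∫_0^3 -44*x^3 dx = -891;  ∫_0^3 20*x^2 dx = 180;
  ∫_0^3 12*x dx = 54.
Sum: 2916/5 − 891 + 180 + 54 = -369/5.
So RHS = -∫_0^3 v(x) φ(x) dx = 369/5.
LHS − RHS = -369/10 ≠ 0, so the identity fails.
(For a valid weak derivative the identity must hold for EVERY test function, in particular this one. The failure shows v is NOT the weak derivative of u.)
Correct weak derivative would be u'(x) = -6*x**2 + 4*x + 2.


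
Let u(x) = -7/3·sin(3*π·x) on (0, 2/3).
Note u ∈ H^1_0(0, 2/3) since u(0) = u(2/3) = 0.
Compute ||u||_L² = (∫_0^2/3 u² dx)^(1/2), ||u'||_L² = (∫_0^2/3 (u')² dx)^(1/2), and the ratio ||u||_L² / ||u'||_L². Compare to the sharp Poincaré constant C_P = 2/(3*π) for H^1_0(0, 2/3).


||u||_L² / ||u'||_L² = 1/(3*π) < C_P = 2/(3*π).

u(x) = -7/3·sin(3*π·x), so u'(x) = -7*π*cos(3*π*x).
Writing u(x) = A·sin(kπx/L) with A = -7/3 and k = 2, use ∫_0^L sin²(kπx/L) dx = L/2 and ∫_0^L cos²(kπx/L) dx = L/2.
u² = 49/9·sin²(3*π·x) and (u')² = 49*π^2·cos²(3*π·x), and each of sin², cos² integrates to L/2 = 1/3 over (0, 2/3).
∫_0^2/3 u² dx = 49/27, so ||u||_L² = 7*sqrt(3)/9.
∫_0^2/3 (u')² dx = 49*π^2/3, so ||u'||_L² = 7*sqrt(3)*π/3.
Ratio ||u||_L² / ||u'||_L² = 1/(3*π).
Sharp Poincaré constant on H^1_0(0, 2/3) is C_P = L/π = 2/(3*π), achieved by sin(3*π/2·x).
This is the k = 2 harmonic; the ratio L/(kπ) is strictly less than C_P = L/π, consistent with the sharp inequality ||u||_L² ≤ C_P ||u'||_L².


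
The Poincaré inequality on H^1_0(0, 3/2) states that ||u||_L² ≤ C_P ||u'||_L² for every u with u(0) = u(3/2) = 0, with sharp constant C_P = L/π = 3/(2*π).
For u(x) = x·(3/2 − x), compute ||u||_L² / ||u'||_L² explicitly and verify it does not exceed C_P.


||u||_L² / ||u'||_L² = 3*sqrt(10)/20 < C_P = 3/(2*π).

u(x) = x·(3/2 − x), so u'(x) = 3/2 - 2*x.
u(x) = x·(3/2 − x) vanishes at x = 0 and x = 3/2, so u ∈ H^1_0(0, 3/2). Differentiate via the product rule and integrate the resulting polynomials term by term.
  ∫_0^3/2 u² dx = ∫_0^3/2 (x^4 - 3*x^3 + 9*x^2/4) dx. Term by term:
    ∫_0^3/2 x^4 dx = 243/160;  ∫_0^3/2 -3*x^3 dx = -243/64;  ∫_0^3/2 9*x^2/4 dx = 81/32.
  Sum: 243/160 − 243/64 + 81/32 = 81/320.
  ∫_0^3/2 (u')² dx = ∫_0^3/2 (4*x^2 - 6*x + 9/4) dx. Term by term:
    ∫_0^3/2 4*x^2 dx = 9/2;  ∫_0^3/2 -6*x dx = -27/4;  ∫_0^3/2 9/4 dx = 27/8.
  Sum: 9/2 − 27/4 + 27/8 = 9/8.
∫_0^3/2 u² dx = 81/320, so ||u||_L² = 9*sqrt(5)/40.
∫_0^3/2 (u')² dx = 9/8, so ||u'||_L² = 3*sqrt(2)/4.
Ratio ||u||_L² / ||u'||_L² = 3*sqrt(10)/20.
Sharp Poincaré constant on H^1_0(0, 3/2) is C_P = L/π = 3/(2*π), achieved by sin(2*π/3·x).
A polynomial bump cannot attain the sharp Poincaré constant (only the first sine eigenfunction does), so the ratio is strictly less than C_P, consistent with ||u||_L² ≤ C_P ||u'||_L².


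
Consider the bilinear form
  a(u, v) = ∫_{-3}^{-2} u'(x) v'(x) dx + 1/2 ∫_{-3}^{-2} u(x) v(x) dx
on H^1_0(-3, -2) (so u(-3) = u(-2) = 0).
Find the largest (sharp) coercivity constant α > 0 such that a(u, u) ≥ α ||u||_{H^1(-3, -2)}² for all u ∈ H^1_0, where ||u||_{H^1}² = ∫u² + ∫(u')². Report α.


α = (1/2 + π^2)/(1 + π^2)

Coercivity of a(·,·) on H^1_0(-3, -2) means a(u, u) ≥ α ||u||_{H^1}² for every u ∈ H^1_0.
The interval has length L = 1, and Poincaré/coercivity depend only on L. Here a(u, u) = ∫(u')² + (1/2)·∫u².
Here 0 < c = 1/2 < 1. The condition a(u,u) ≥ α||u||_{H^1}² reads (1−α)∫(u')² ≥ (α−c)∫u². Any admissible α is ≤ 1 (rapidly oscillating u have ∫u²/∫(u')² → 0), and α = 1 would force 0 ≥ (1−c)∫u², impossible since c < 1; so 1−α > 0. By the sharp Poincaré inequality on H^1_0 of an interval of length L, ∫(u')² ≥ (π/L)²∫u² with equality for the first sine mode sin(π(x−x₀)/L) (x₀ the left endpoint), so the inequality holds for all u iff (1−α)(π/L)² ≥ α − c, i.e. α ≤ ((π/L)² + c)/((π/L)² + 1) = (1 + c(L/π)²)/(1 + (L/π)²). With (π/L)² = π^2 and c = 1/2, the largest admissible constant is α = ((π/L)² + c)/((π/L)² + 1).
Simplifying, α = (1/2 + π^2)/(1 + π^2).


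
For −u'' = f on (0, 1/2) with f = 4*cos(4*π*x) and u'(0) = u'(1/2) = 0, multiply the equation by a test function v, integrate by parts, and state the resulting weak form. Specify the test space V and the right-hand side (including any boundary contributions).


V = H^1(0, 1/2) (no boundary constraint on v; u is determined up to an additive constant); weak form: ∫_0^1/2 u'v' dx = ∫_0^1/2 (4*cos(4*π*x)) v dx for all v ∈ V.

Multiply both sides by a test function v and integrate from 0 to 1/2:
  ∫_0^1/2 −u''(x) v(x) dx = ∫_0^1/2 f(x) v(x) dx.
Integrate the LHS by parts once:
  ∫_0^1/2 −u'' v dx = −[u'(x) v(x)]_0^1/2 + ∫_0^1/2 u'(x) v'(x) dx.
Thus ∫_0^1/2 u'(x) v'(x) dx = ∫_0^1/2 f(x) v(x) dx + [u'(x) v(x)]_0^1/2.
Choose V so that boundary terms are either known or forced to vanish.
u has homogeneous Neumann: u'(0) = u'(1/2) = 0. So [u' v]_0^1/2 = 0·v(1/2) − 0·v(0) = 0 for any v; take V = H^1(0, 1/2).
Weak formulation: find u (satisfying any essential BC) such that ∫_0^1/2 u'(x) v'(x) dx = ∫_0^1/2 f v dx for all v ∈ V (homogeneous Neumann, so boundary terms vanish).
Substituting f(x) = 4*cos(4*π*x), the right-hand side is ∫_0^1/2 (4*cos(4*π*x)) v dx.
Compatibility check (pure Neumann): taking v ≡ 1 ∈ V gives 0 = ∫_0^1/2 f dx + (0) − (0), i.e. ∫_0^1/2 f dx must equal u'(0) − u'(1/2) = 0. Indeed ∫_0^1/2 (4*cos(4*π*x)) dx = 0, so the data are compatible. The solution is then unique only up to an additive constant (fix it e.g. by requiring ∫_0^1/2 u dx = 0).


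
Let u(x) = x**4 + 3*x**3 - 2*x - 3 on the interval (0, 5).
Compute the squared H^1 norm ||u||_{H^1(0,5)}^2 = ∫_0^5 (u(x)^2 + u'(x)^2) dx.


||u||_{H^1}^2 = 251755055/252

The H^1 norm (squared) on an interval (0, L) is
  ||u||_{H^1}^2 = ∫_0^L u(x)^2 dx + ∫_0^L u'(x)^2 dx.
Compute u'(x) = 4*x**3 + 9*x**2 - 2.
Then u(x)^2 = x**8 + 6*x**7 + 9*x**6 - 4*x**5 - 18*x**4 - 18*x**3 + 4*x**2 + 12*x + 9 and u'(x)^2 = 16*x**6 + 72*x**5 + 81*x**4 - 16*x**3 - 36*x**2 + 4.
Integrate each monomial from 0 to 5 using ∫_0^5 c·x^n dx = c·5^(n+1)/(n+1):
  ∫_0^5 u(x)^2 dx = ∫_0^5 (x^8 + 6*x^7 + 9*x^6 - 4*x^5 - 18*x^4 - 18*x^3 + 4*x^2 + 12*x + 9) dx. Term by term:
    ∫_0^5 x^8 dx = 1953125/9;  ∫_0^5 6*x^7 dx = 1171875/4;  ∫_0^5 9*x^6 dx = 703125/7;
    ∫_0^5 -4*x^5 dx = -31250/3;  ∫_0^5 -18*x^4 dx = -11250;  ∫_0^5 -18*x^3 dx = -5625/2;
    ∫_0^5 4*x^2 dx = 500/3;  ∫_0^5 12*x dx = 150;  ∫_0^5 9 dx = 45.
  Sum: 1953125/9 + 1171875/4 + 703125/7 − 31250/3 − 11250 − 5625/2 + 500/3 + 150 + 45 = 147750515/252.
  ∫_0^5 u'(x)^2 dx = ∫_0^5 (16*x^6 + 72*x^5 + 81*x^4 - 16*x^3 - 36*x^2 + 4) dx. Term by term:
    ∫_0^5 16*x^6 dx = 1250000/7;  ∫_0^5 72*x^5 dx = 187500;  ∫_0^5 81*x^4 dx = 50625;
    ∫_0^5 -16*x^3 dx = -2500;  ∫_0^5 -36*x^2 dx = -1500;  ∫_0^5 4 dx = 20.
  Sum: 1250000/7 + 187500 + 50625 − 2500 − 1500 + 20 = 2889015/7.
Adding: ||u||_{H^1}^2 = 147750515/252 + 2889015/7 = 251755055/252.


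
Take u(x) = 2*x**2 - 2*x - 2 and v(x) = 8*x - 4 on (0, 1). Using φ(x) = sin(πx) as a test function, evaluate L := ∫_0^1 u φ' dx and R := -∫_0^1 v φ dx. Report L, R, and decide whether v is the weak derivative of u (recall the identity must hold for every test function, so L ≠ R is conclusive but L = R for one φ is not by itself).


LHS = 0, RHS = 0. No, v is not the weak derivative of u.

u(x) = 2*x**2 - 2*x - 2, classical derivative u'(x) = 4*x - 2.
φ(x) = sin(πx), so φ'(x) = π*cos(π*x).
Note φ(0) = φ(1) = 0, so the boundary term u·φ vanishes.
LHS = ∫_0^1 u(x) φ'(x) dx = ∫_0^1 (2*π*x^2*cos(π*x) - 2*π*x*cos(π*x) - 2*π*cos(π*x)) dx. Term by term:
  ∫_0^1 -2*π*cos(π*x) dx = 0;  ∫_0^1 -2*π*x*cos(π*x) dx = 4/π;  ∫_0^1 2*π*x^2*cos(π*x) dx = -4/π.
Sum: 0 + 4/π − 4/π = 0.
So LHS = 0.
∫_0^1 v(x) φ(x) dx = ∫_0^1 (8*x*sin(π*x) - 4*sin(π*x)) dx. Term by term:
  ∫_0^1 -4*sin(π*x) dx = -8/π;  ∫_0^1 8*x*sin(π*x) dx = 8/π.
Sum: -8/π + 8/π = 0.
So RHS = -∫_0^1 v(x) φ(x) dx = 0.
LHS = RHS, so the identity holds for this particular φ. But this is necessary, not sufficient: a weak derivative must satisfy the identity for EVERY test function in C_c^∞(0, 1).
Here u is smooth, so its weak derivative equals its classical derivative u'(x) = 4*x - 2. Since v(x) = 8*x - 4 ≠ u'(x), v is NOT the weak derivative of u — the agreement for this single φ is a coincidence (the difference v − u' happens to be L²-orthogonal to this φ).


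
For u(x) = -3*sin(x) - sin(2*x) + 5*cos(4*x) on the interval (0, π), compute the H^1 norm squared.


||u||_{H^1(0,π)}^2 = 68 + 224*π

u'(x) = -20*sin(4*x) - 3*cos(x) - 2*cos(2*x).
Expand u² and (u')² and integrate term by term on (0, π), using: for integers n ≥ 1, ∫_0^π sin²(nx) dx = ∫_0^π cos²(nx) dx = π/2; for n ≠ n', ∫_0^π sin(nx)sin(n'x) dx = ∫_0^π cos(nx)cos(n'x) dx = 0; and by product-to-sum, ∫_0^π sin(nx)cos(n'x) dx = ½∫_0^π [sin((n+n')x) + sin((n−n')x)] dx, which is 0 when n+n' is even and 2n/(n²−n'²) when n+n' is odd (it need not vanish on (0, π)).
  u² squared terms: (-1)²·∫sin(2x)² dx = 1·π/2 = π/2;  (-3)²·∫sin(x)² dx = 9·π/2 = 9*π/2;  (5)²·∫cos(4x)² dx = 25·π/2 = 25*π/2.
  u² cross terms: 2·(-1)·(-3)·∫sin(2x)·sin(x) dx = 6·(0) = 0;  2·(-1)·(5)·∫sin(2x)·cos(4x) dx = -10·(0) = 0;  2·(-3)·(5)·∫sin(x)·cos(4x) dx = -30·(-2/15) = 4.
  So ∫_0^π u² dx = π/2 + 9*π/2 + 25*π/2 + 0 + 0 + 4 = 4 + 35*π/2.
  (u')² squared terms: (-20)²·∫sin(4x)² dx = 400·π/2 = 200*π;  (-3)²·∫cos(x)² dx = 9·π/2 = 9*π/2;  (-2)²·∫cos(2x)² dx = 4·π/2 = 2*π.
  (u')² cross terms: 2·(-20)·(-3)·∫sin(4x)·cos(x) dx = 120·(8/15) = 64;  2·(-20)·(-2)·∫sin(4x)·cos(2x) dx = 80·(0) = 0;  2·(-3)·(-2)·∫cos(x)·cos(2x) dx = 12·(0) = 0.
  So ∫_0^π (u')² dx = 200*π + 9*π/2 + 2*π + 64 + 0 + 0 = 64 + 413*π/2.
||u||_{H^1}^2 = (4 + 35*π/2) + (64 + 413*π/2) = 68 + 224*π.


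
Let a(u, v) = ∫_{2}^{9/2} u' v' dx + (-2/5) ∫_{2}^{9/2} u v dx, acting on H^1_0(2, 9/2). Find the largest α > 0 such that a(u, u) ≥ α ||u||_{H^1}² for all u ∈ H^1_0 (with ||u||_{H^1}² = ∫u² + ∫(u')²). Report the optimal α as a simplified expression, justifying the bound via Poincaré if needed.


α = 2*(-5 + 2*π^2)/(25 + 4*π^2)

Coercivity of a(·,·) on H^1_0(2, 9/2) means a(u, u) ≥ α ||u||_{H^1}² for every u ∈ H^1_0.
The interval has length L = 5/2, and Poincaré/coercivity depend only on L. Here a(u, u) = ∫(u')² + (-2/5)·∫u².
Here c = -2/5 < 0 with |c| < (π/L)² = 4*π^2/25, so coercivity still holds. The condition a(u,u) ≥ α||u||_{H^1}² reads (1−α)∫(u')² ≥ (α−c)∫u². Any admissible α is ≤ 1 (rapidly oscillating u have ∫u²/∫(u')² → 0), and α = 1 would force 0 ≥ (1−c)∫u², impossible since c < 1; so 1−α > 0. By the sharp Poincaré inequality on H^1_0 of an interval of length L, ∫(u')² ≥ (π/L)²∫u² with equality for the first sine mode sin(π(x−x₀)/L) (x₀ the left endpoint), so the inequality holds for all u iff (1−α)(π/L)² ≥ α − c, i.e. α ≤ ((π/L)² + c)/((π/L)² + 1) = (1 + c(L/π)²)/(1 + (L/π)²). (Direct route, valid since c ≤ 0: Poincaré gives c∫u² ≥ c(L/π)²∫(u')², so a(u,u) ≥ (1 + c(L/π)²)∫(u')², while ||u||_{H^1}² ≤ (1 + (L/π)²)∫(u')²; dividing yields the same α.) With (π/L)² = 4*π^2/25 and c = -2/5, the largest admissible constant is α = ((π/L)² + c)/((π/L)² + 1).
Simplifying, α = 2*(-5 + 2*π^2)/(25 + 4*π^2).


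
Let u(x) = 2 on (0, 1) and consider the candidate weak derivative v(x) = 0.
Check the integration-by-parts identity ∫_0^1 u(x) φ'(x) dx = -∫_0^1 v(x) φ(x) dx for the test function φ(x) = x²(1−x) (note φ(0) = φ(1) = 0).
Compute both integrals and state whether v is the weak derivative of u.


LHS = 0, RHS = 0. Yes, v = u' weakly.

u(x) = 2, classical derivative u'(x) = 0.
φ(x) = x²(1−x), so φ'(x) = x*(2 - 3*x).
Note φ(0) = φ(1) = 0, so the boundary term u·φ vanishes.
LHS = ∫_0^1 u(x) φ'(x) dx = ∫_0^1 (-6*x^2 + 4*x) dx. Term by term:
  ∫_0^1 -6*x^2 dx = -2;  ∫_0^1 4*x dx = 2.
Sum: -2 + 2 = 0.
So LHS = 0.
∫_0^1 v(x) φ(x) dx = ∫_0^1 (0) dx. Term by term:
  ∫_0^1 0 dx = 0.
So RHS = -∫_0^1 v(x) φ(x) dx = 0.
LHS = RHS, so the identity holds for this test φ.
Moreover u is smooth here and v(x) = u'(x) = 0 pointwise, so the identity holds for every test function. Hence v is the weak derivative of u.


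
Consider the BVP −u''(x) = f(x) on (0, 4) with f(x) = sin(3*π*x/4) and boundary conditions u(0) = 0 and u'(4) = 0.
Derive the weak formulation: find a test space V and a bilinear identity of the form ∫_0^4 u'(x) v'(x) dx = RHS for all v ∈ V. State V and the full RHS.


V = {v ∈ H^1(0, 4) : v(0) = 0} (test functions vanish at x = 0 where u is specified); weak form: ∫_0^4 u'v' dx = ∫_0^4 (sin(3*π*x/4)) v dx for all v ∈ V.

Multiply both sides by a test function v and integrate from 0 to 4:
  ∫_0^4 −u''(x) v(x) dx = ∫_0^4 f(x) v(x) dx.
Integrate the LHS by parts once:
  ∫_0^4 −u'' v dx = −[u'(x) v(x)]_0^4 + ∫_0^4 u'(x) v'(x) dx.
Thus ∫_0^4 u'(x) v'(x) dx = ∫_0^4 f(x) v(x) dx + [u'(x) v(x)]_0^4.
Choose V so that boundary terms are either known or forced to vanish.
Mixed BC: u(0) = 0 (Dirichlet) and u'(4) = 0 (Neumann). Define V = {v ∈ H^1(0, 4) : v(0) = 0}. Then [u' v]_0^4 = u'(4)·v(4) − u'(0)·0 = 0.
Weak formulation: find u (satisfying any essential BC) such that ∫_0^4 u'(x) v'(x) dx = ∫_0^4 f v dx for all v ∈ V (Dirichlet at 0 absorbed into V; the Neumann datum at x = 4 is zero, so no boundary term remains).
Substituting f(x) = sin(3*π*x/4), the right-hand side is ∫_0^4 (sin(3*π*x/4)) v dx.


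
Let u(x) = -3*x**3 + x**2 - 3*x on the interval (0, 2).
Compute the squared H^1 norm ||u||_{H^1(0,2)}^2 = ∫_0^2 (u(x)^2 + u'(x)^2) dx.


||u||_{H^1}^2 = 15650/21

The H^1 norm (squared) on an interval (0, L) is
  ||u||_{H^1}^2 = ∫_0^L u(x)^2 dx + ∫_0^L u'(x)^2 dx.
Compute u'(x) = -9*x**2 + 2*x - 3.
Then u(x)^2 = 9*x**6 - 6*x**5 + 19*x**4 - 6*x**3 + 9*x**2 and u'(x)^2 = 81*x**4 - 36*x**3 + 58*x**2 - 12*x + 9.
Integrate each monomial from 0 to 2 using ∫_0^2 c·x^n dx = c·2^(n+1)/(n+1):
  ∫_0^2 u(x)^2 dx = ∫_0^2 (9*x^6 - 6*x^5 + 19*x^4 - 6*x^3 + 9*x^2) dx. Term by term:
    ∫_0^2 9*x^6 dx = 1152/7;  ∫_0^2 -6*x^5 dx = -64;  ∫_0^2 19*x^4 dx = 608/5;
    ∫_0^2 -6*x^3 dx = -24;  ∫_0^2 9*x^2 dx = 24.
  Sum: 1152/7 − 64 + 608/5 − 24 + 24 = 7776/35.
  ∫_0^2 u'(x)^2 dx = ∫_0^2 (81*x^4 - 36*x^3 + 58*x^2 - 12*x + 9) dx. Term by term:
    ∫_0^2 81*x^4 dx = 2592/5;  ∫_0^2 -36*x^3 dx = -144;  ∫_0^2 58*x^2 dx = 464/3;
    ∫_0^2 -12*x dx = -24;  ∫_0^2 9 dx = 18.
  Sum: 2592/5 − 144 + 464/3 − 24 + 18 = 7846/15.
Adding: ||u||_{H^1}^2 = 7776/35 + 7846/15 = 15650/21.


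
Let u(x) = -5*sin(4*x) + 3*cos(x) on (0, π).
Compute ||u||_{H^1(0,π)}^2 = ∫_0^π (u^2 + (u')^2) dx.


||u||_{H^1(0,π)}^2 = -32 + 443*π/2

u'(x) = -3*sin(x) - 20*cos(4*x).
Expand u² and (u')² and integrate term by term on (0, π), using: for integers n ≥ 1, ∫_0^π sin²(nx) dx = ∫_0^π cos²(nx) dx = π/2; for n ≠ n', ∫_0^π sin(nx)sin(n'x) dx = ∫_0^π cos(nx)cos(n'x) dx = 0; and by product-to-sum, ∫_0^π sin(nx)cos(n'x) dx = ½∫_0^π [sin((n+n')x) + sin((n−n')x)] dx, which is 0 when n+n' is even and 2n/(n²−n'²) when n+n' is odd (it need not vanish on (0, π)).
  u² squared terms: (-5)²·∫sin(4x)² dx = 25·π/2 = 25*π/2;  (3)²·∫cos(x)² dx = 9·π/2 = 9*π/2.
  u² cross terms: 2·(-5)·(3)·∫sin(4x)·cos(x) dx = -30·(8/15) = -16.
  So ∫_0^π u² dx = 25*π/2 + 9*π/2 − 16 = -16 + 17*π.
  (u')² squared terms: (-20)²·∫cos(4x)² dx = 400·π/2 = 200*π;  (-3)²·∫sin(x)² dx = 9·π/2 = 9*π/2.
  (u')² cross terms: 2·(-20)·(-3)·∫cos(4x)·sin(x) dx = 120·(-2/15) = -16.
  So ∫_0^π (u')² dx = 200*π + 9*π/2 − 16 = -16 + 409*π/2.
||u||_{H^1}^2 = (-16 + 17*π) + (-16 + 409*π/2) = -32 + 443*π/2.


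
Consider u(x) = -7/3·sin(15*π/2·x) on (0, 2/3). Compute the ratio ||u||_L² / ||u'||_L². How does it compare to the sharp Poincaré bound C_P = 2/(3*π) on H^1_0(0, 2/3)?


||u||_L² / ||u'||_L² = 2/(15*π) < C_P = 2/(3*π).

u(x) = -7/3·sin(15*π/2·x), so u'(x) = -35*π*cos(15*π*x/2)/2.
Writing u(x) = A·sin(kπx/L) with A = -7/3 and k = 5, use ∫_0^L sin²(kπx/L) dx = L/2 and ∫_0^L cos²(kπx/L) dx = L/2.
u² = 49/9·sin²(15*π/2·x) and (u')² = 1225*π^2/4·cos²(15*π/2·x), and each of sin², cos² integrates to L/2 = 1/3 over (0, 2/3).
∫_0^2/3 u² dx = 49/27, so ||u||_L² = 7*sqrt(3)/9.
∫_0^2/3 (u')² dx = 1225*π^2/12, so ||u'||_L² = 35*sqrt(3)*π/6.
Ratio ||u||_L² / ||u'||_L² = 2/(15*π).
Sharp Poincaré constant on H^1_0(0, 2/3) is C_P = L/π = 2/(3*π), achieved by sin(3*π/2·x).
This is the k = 5 harmonic; the ratio L/(kπ) is strictly less than C_P = L/π, consistent with the sharp inequality ||u||_L² ≤ C_P ||u'||_L².


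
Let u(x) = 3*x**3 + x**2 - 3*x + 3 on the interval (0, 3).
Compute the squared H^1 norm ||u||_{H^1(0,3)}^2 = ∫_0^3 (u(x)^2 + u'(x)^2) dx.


||u||_{H^1}^2 = 252954/35

The H^1 norm (squared) on an interval (0, L) is
  ||u||_{H^1}^2 = ∫_0^L u(x)^2 dx + ∫_0^L u'(x)^2 dx.
Compute u'(x) = 9*x**2 + 2*x - 3.
Then u(x)^2 = 9*x**6 + 6*x**5 - 17*x**4 + 12*x**3 + 15*x**2 - 18*x + 9 and u'(x)^2 = 81*x**4 + 36*x**3 - 50*x**2 - 12*x + 9.
Integrate each monomial from 0 to 3 using ∫_0^3 c·x^n dx = c·3^(n+1)/(n+1):
  ∫_0^3 u(x)^2 dx = ∫_0^3 (9*x^6 + 6*x^5 - 17*x^4 + 12*x^3 + 15*x^2 - 18*x + 9) dx. Term by term:
    ∫_0^3 9*x^6 dx = 19683/7;  ∫_0^3 6*x^5 dx = 729;  ∫_0^3 -17*x^4 dx = -4131/5;
    ∫_0^3 12*x^3 dx = 243;  ∫_0^3 15*x^2 dx = 135;  ∫_0^3 -18*x dx = -81;
    ∫_0^3 9 dx = 27.
  Sum: 19683/7 + 729 − 4131/5 + 243 + 135 − 81 + 27 = 106353/35.
  ∫_0^3 u'(x)^2 dx = ∫_0^3 (81*x^4 + 36*x^3 - 50*x^2 - 12*x + 9) dx. Term by term:
    ∫_0^3 81*x^4 dx = 19683/5;  ∫_0^3 36*x^3 dx = 729;  ∫_0^3 -50*x^2 dx = -450;
    ∫_0^3 -12*x dx = -54;  ∫_0^3 9 dx = 27.
  Sum: 19683/5 + 729 − 450 − 54 + 27 = 20943/5.
Adding: ||u||_{H^1}^2 = 106353/35 + 20943/5 = 252954/35.


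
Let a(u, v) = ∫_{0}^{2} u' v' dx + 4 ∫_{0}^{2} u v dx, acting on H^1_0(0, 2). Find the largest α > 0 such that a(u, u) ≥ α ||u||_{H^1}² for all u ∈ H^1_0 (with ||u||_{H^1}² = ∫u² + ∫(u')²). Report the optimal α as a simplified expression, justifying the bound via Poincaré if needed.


α = 1

Coercivity of a(·,·) on H^1_0(0, 2) means a(u, u) ≥ α ||u||_{H^1}² for every u ∈ H^1_0.
The interval has length L = 2, and Poincaré/coercivity depend only on L. Here a(u, u) = ∫(u')² + (4)·∫u².
Here c = 4 ≥ 1, so a(u,u) = ∫(u')² + c∫u² ≥ ∫(u')² + ∫u² = ||u||_{H^1}², i.e. α = 1 works. No larger α is possible: a(u,u) ≥ α||u||_{H^1}² means (1−α)∫(u')² ≥ (α−c)∫u², and for the modes u_n = sin(nπ(x−x₀)/L) (x₀ the left endpoint) one has ∫u_n²/∫(u_n')² = (L/(nπ))² → 0, so a(u_n,u_n)/||u_n||_{H^1}² → 1. Hence the optimal constant is α = 1.
Therefore α = 1.


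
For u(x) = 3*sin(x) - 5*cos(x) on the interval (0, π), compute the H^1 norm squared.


||u||_{H^1(0,π)}^2 = 34*π

u'(x) = 5*sin(x) + 3*cos(x).
Expand u² and (u')² and integrate term by term on (0, π), using: for integers n ≥ 1, ∫_0^π sin²(nx) dx = ∫_0^π cos²(nx) dx = π/2; for n ≠ n', ∫_0^π sin(nx)sin(n'x) dx = ∫_0^π cos(nx)cos(n'x) dx = 0; and by product-to-sum, ∫_0^π sin(nx)cos(n'x) dx = ½∫_0^π [sin((n+n')x) + sin((n−n')x)] dx, which is 0 when n+n' is even and 2n/(n²−n'²) when n+n' is odd (it need not vanish on (0, π)).
  u² squared terms: (-5)²·∫cos(x)² dx = 25·π/2 = 25*π/2;  (3)²·∫sin(x)² dx = 9·π/2 = 9*π/2.
  u² cross terms: 2·(-5)·(3)·∫cos(x)·sin(x) dx = -30·(0) = 0.
  So ∫_0^π u² dx = 25*π/2 + 9*π/2 + 0 = 17*π.
  (u')² squared terms: (3)²·∫cos(x)² dx = 9·π/2 = 9*π/2;  (5)²·∫sin(x)² dx = 25·π/2 = 25*π/2.
  (u')² cross terms: 2·(3)·(5)·∫cos(x)·sin(x) dx = 30·(0) = 0.
  So ∫_0^π (u')² dx = 9*π/2 + 25*π/2 + 0 = 17*π.
||u||_{H^1}^2 = (17*π) + (17*π) = 34*π.


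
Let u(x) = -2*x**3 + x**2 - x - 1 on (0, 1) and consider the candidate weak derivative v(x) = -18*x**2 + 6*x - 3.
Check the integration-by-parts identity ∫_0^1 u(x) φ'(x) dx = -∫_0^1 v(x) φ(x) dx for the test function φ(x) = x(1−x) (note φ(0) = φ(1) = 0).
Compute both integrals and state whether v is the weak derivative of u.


LHS = 3/10, RHS = 9/10. No, v is not the weak derivative of u.

u(x) = -2*x**3 + x**2 - x - 1, classical derivative u'(x) = -6*x**2 + 2*x - 1.
φ(x) = x(1−x), so φ'(x) = 1 - 2*x.
Note φ(0) = φ(1) = 0, so the boundary term u·φ vanishes.
LHS = ∫_0^1 u(x) φ'(x) dx = ∫_0^1 (4*x^4 - 4*x^3 + 3*x^2 + x - 1) dx. Term by term:
  ∫_0^1 4*x^4 dx = 4/5;  ∫_0^1 -4*x^3 dx = -1;  ∫_0^1 3*x^2 dx = 1;
  ∫_0^1 x dx = 1/2;  ∫_0^1 -1 dx = -1.
Sum: 4/5 − 1 + 1 + 1/2 − 1 = 3/10.
So LHS = 3/10.
∫_0^1 v(x) φ(x) dx = ∫_0^1 (18*x^4 - 24*x^3 + 9*x^2 - 3*x) dx. Term by term:
  ∫_0^1 18*x^4 dx = 18/5;  ∫_0^1 -24*x^3 dx = -6;  ∫_0^1 9*x^2 dx = 3;
  ∫_0^1 -3*x dx = -3/2.
Sum: 18/5 − 6 + 3 − 3/2 = -9/10.
So RHS = -∫_0^1 v(x) φ(x) dx = 9/10.
LHS − RHS = -3/5 ≠ 0, so the identity fails.
(For a valid weak derivative the identity must hold for EVERY test function, in particular this one. The failure shows v is NOT the weak derivative of u.)
Correct weak derivative would be u'(x) = -6*x**2 + 2*x - 1.


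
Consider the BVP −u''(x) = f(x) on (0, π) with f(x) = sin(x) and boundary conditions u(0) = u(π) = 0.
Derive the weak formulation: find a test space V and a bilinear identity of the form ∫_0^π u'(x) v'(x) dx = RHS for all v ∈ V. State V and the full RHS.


V = H^1_0(0, π) (so v(0) = v(π) = 0); weak form: ∫_0^π u'v' dx = ∫_0^π (sin(x)) v dx for all v ∈ V.

Multiply both sides by a test function v and integrate from 0 to π:
  ∫_0^π −u''(x) v(x) dx = ∫_0^π f(x) v(x) dx.
Integrate the LHS by parts once:
  ∫_0^π −u'' v dx = −[u'(x) v(x)]_0^π + ∫_0^π u'(x) v'(x) dx.
Thus ∫_0^π u'(x) v'(x) dx = ∫_0^π f(x) v(x) dx + [u'(x) v(x)]_0^π.
Choose V so that boundary terms are either known or forced to vanish.
u is Dirichlet: u(0) = u(π) = 0. Let V = H^1_0(0, π); then v(0) = v(π) = 0, and [u' v]_0^π = 0.
Weak formulation: find u (satisfying any essential BC) such that ∫_0^π u'(x) v'(x) dx = ∫_0^π f v dx for all v ∈ V.
Substituting f(x) = sin(x), the right-hand side is ∫_0^π (sin(x)) v dx.


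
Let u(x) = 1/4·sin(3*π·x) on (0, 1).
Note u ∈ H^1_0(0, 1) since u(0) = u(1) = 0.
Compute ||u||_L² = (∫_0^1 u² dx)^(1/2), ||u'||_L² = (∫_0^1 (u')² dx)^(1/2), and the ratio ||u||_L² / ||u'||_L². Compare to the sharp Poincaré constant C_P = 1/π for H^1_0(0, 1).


||u||_L² / ||u'||_L² = 1/(3*π) < C_P = 1/π.

u(x) = 1/4·sin(3*π·x), so u'(x) = 3*π*cos(3*π*x)/4.
Writing u(x) = A·sin(kπx/L) with A = 1/4 and k = 3, use ∫_0^L sin²(kπx/L) dx = L/2 and ∫_0^L cos²(kπx/L) dx = L/2.
u² = 1/16·sin²(3*π·x) and (u')² = 9*π^2/16·cos²(3*π·x), and each of sin², cos² integrates to L/2 = 1/2 over (0, 1).
∫_0^1 u² dx = 1/32, so ||u||_L² = sqrt(2)/8.
∫_0^1 (u')² dx = 9*π^2/32, so ||u'||_L² = 3*sqrt(2)*π/8.
Ratio ||u||_L² / ||u'||_L² = 1/(3*π).
Sharp Poincaré constant on H^1_0(0, 1) is C_P = L/π = 1/π, achieved by sin(π·x).
This is the k = 3 harmonic; the ratio L/(kπ) is strictly less than C_P = L/π, consistent with the sharp inequality ||u||_L² ≤ C_P ||u'||_L².


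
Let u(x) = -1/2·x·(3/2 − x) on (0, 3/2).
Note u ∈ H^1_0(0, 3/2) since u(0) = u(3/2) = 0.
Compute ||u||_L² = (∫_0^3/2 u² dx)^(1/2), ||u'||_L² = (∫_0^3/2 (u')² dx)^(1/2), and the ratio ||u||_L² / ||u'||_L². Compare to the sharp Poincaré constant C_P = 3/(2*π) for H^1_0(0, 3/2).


||u||_L² / ||u'||_L² = 3*sqrt(10)/20 < C_P = 3/(2*π).

u(x) = -1/2·x·(3/2 − x), so u'(x) = x - 3/4.
u(x) = -1/2·x·(3/2 − x) vanishes at x = 0 and x = 3/2, so u ∈ H^1_0(0, 3/2). Differentiate via the product rule and integrate the resulting polynomials term by term.
  ∫_0^3/2 u² dx = ∫_0^3/2 (x^4/4 - 3*x^3/4 + 9*x^2/16) dx. Term by term:
    ∫_0^3/2 x^4/4 dx = 243/640;  ∫_0^3/2 -3*x^3/4 dx = -243/256;  ∫_0^3/2 9*x^2/16 dx = 81/128.
  Sum: 243/640 − 243/256 + 81/128 = 81/1280.
  ∫_0^3/2 (u')² dx = ∫_0^3/2 (x^2 - 3*x/2 + 9/16) dx. Term by term:
    ∫_0^3/2 x^2 dx = 9/8;  ∫_0^3/2 -3*x/2 dx = -27/16;  ∫_0^3/2 9/16 dx = 27/32.
  Sum: 9/8 − 27/16 + 27/32 = 9/32.
∫_0^3/2 u² dx = 81/1280, so ||u||_L² = 9*sqrt(5)/80.
∫_0^3/2 (u')² dx = 9/32, so ||u'||_L² = 3*sqrt(2)/8.
Ratio ||u||_L² / ||u'||_L² = 3*sqrt(10)/20.
Sharp Poincaré constant on H^1_0(0, 3/2) is C_P = L/π = 3/(2*π), achieved by sin(2*π/3·x).
A polynomial bump cannot attain the sharp Poincaré constant (only the first sine eigenfunction does), so the ratio is strictly less than C_P, consistent with ||u||_L² ≤ C_P ||u'||_L².


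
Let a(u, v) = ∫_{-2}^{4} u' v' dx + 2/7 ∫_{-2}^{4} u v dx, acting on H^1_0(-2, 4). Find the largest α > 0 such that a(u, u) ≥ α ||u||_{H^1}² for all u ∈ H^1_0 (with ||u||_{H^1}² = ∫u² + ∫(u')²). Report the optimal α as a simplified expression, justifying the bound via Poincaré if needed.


α = (π^2 + 72/7)/(π^2 + 36)

Coercivity of a(·,·) on H^1_0(-2, 4) means a(u, u) ≥ α ||u||_{H^1}² for every u ∈ H^1_0.
The interval has length L = 6, and Poincaré/coercivity depend only on L. Here a(u, u) = ∫(u')² + (2/7)·∫u².
Here 0 < c = 2/7 < 1. The condition a(u,u) ≥ α||u||_{H^1}² reads (1−α)∫(u')² ≥ (α−c)∫u². Any admissible α is ≤ 1 (rapidly oscillating u have ∫u²/∫(u')² → 0), and α = 1 would force 0 ≥ (1−c)∫u², impossible since c < 1; so 1−α > 0. By the sharp Poincaré inequality on H^1_0 of an interval of length L, ∫(u')² ≥ (π/L)²∫u² with equality for the first sine mode sin(π(x−x₀)/L) (x₀ the left endpoint), so the inequality holds for all u iff (1−α)(π/L)² ≥ α − c, i.e. α ≤ ((π/L)² + c)/((π/L)² + 1) = (1 + c(L/π)²)/(1 + (L/π)²). With (π/L)² = π^2/36 and c = 2/7, the largest admissible constant is α = ((π/L)² + c)/((π/L)² + 1).
Simplifying, α = (π^2 + 72/7)/(π^2 + 36).


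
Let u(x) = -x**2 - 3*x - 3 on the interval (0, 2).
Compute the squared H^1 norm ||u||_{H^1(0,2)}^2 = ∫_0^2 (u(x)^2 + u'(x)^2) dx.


||u||_{H^1}^2 = 2656/15

The H^1 norm (squared) on an interval (0, L) is
  ||u||_{H^1}^2 = ∫_0^L u(x)^2 dx + ∫_0^L u'(x)^2 dx.
Compute u'(x) = -2*x - 3.
Then u(x)^2 = x**4 + 6*x**3 + 15*x**2 + 18*x + 9 and u'(x)^2 = 4*x**2 + 12*x + 9.
Integrate each monomial from 0 to 2 using ∫_0^2 c·x^n dx = c·2^(n+1)/(n+1):
  ∫_0^2 u(x)^2 dx = ∫_0^2 (x^4 + 6*x^3 + 15*x^2 + 18*x + 9) dx. Term by term:
    ∫_0^2 x^4 dx = 32/5;  ∫_0^2 6*x^3 dx = 24;  ∫_0^2 15*x^2 dx = 40;
    ∫_0^2 18*x dx = 36;  ∫_0^2 9 dx = 18.
  Sum: 32/5 + 24 + 40 + 36 + 18 = 622/5.
  ∫_0^2 u'(x)^2 dx = ∫_0^2 (4*x^2 + 12*x + 9) dx. Term by term:
    ∫_0^2 4*x^2 dx = 32/3;  ∫_0^2 12*x dx = 24;  ∫_0^2 9 dx = 18.
  Sum: 32/3 + 24 + 18 = 158/3.
Adding: ||u||_{H^1}^2 = 622/5 + 158/3 = 2656/15.


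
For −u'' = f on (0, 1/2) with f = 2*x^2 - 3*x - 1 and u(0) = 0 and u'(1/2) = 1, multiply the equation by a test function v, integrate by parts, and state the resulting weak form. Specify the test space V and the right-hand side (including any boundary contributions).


V = {v ∈ H^1(0, 1/2) : v(0) = 0} (test functions vanish at x = 0 where u is specified); weak form: ∫_0^1/2 u'v' dx = ∫_0^1/2 (2*x^2 - 3*x - 1) v dx + v(1/2) for all v ∈ V.

Multiply both sides by a test function v and integrate from 0 to 1/2:
  ∫_0^1/2 −u''(x) v(x) dx = ∫_0^1/2 f(x) v(x) dx.
Integrate the LHS by parts once:
  ∫_0^1/2 −u'' v dx = −[u'(x) v(x)]_0^1/2 + ∫_0^1/2 u'(x) v'(x) dx.
Thus ∫_0^1/2 u'(x) v'(x) dx = ∫_0^1/2 f(x) v(x) dx + [u'(x) v(x)]_0^1/2.
Choose V so that boundary terms are either known or forced to vanish.
Mixed BC: u(0) = 0 (Dirichlet) and u'(1/2) = 1 (Neumann). Define V = {v ∈ H^1(0, 1/2) : v(0) = 0}. Then [u' v]_0^1/2 = u'(1/2)·v(1/2) − u'(0)·0 = v(1/2).
Weak formulation: find u (satisfying any essential BC) such that ∫_0^1/2 u'(x) v'(x) dx = ∫_0^1/2 f v dx + v(1/2) for all v ∈ V (Dirichlet at 0 absorbed into V; Neumann datum at x = 1/2 contributes the boundary term).
Substituting f(x) = 2*x^2 - 3*x - 1, the right-hand side is ∫_0^1/2 (2*x^2 - 3*x - 1) v dx + v(1/2).


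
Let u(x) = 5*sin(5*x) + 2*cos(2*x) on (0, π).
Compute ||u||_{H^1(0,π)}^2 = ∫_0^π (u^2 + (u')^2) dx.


||u||_{H^1(0,π)}^2 = 1000/21 + 335*π

u'(x) = -4*sin(2*x) + 25*cos(5*x).
Expand u² and (u')² and integrate term by term on (0, π), using: for integers n ≥ 1, ∫_0^π sin²(nx) dx = ∫_0^π cos²(nx) dx = π/2; for n ≠ n', ∫_0^π sin(nx)sin(n'x) dx = ∫_0^π cos(nx)cos(n'x) dx = 0; and by product-to-sum, ∫_0^π sin(nx)cos(n'x) dx = ½∫_0^π [sin((n+n')x) + sin((n−n')x)] dx, which is 0 when n+n' is even and 2n/(n²−n'²) when n+n' is odd (it need not vanish on (0, π)).
  u² squared terms: (2)²·∫cos(2x)² dx = 4·π/2 = 2*π;  (5)²·∫sin(5x)² dx = 25·π/2 = 25*π/2.
  u² cross terms: 2·(2)·(5)·∫cos(2x)·sin(5x) dx = 20·(10/21) = 200/21.
  So ∫_0^π u² dx = 2*π + 25*π/2 + 200/21 = 200/21 + 29*π/2.
  (u')² squared terms: (-4)²·∫sin(2x)² dx = 16·π/2 = 8*π;  (25)²·∫cos(5x)² dx = 625·π/2 = 625*π/2.
  (u')² cross terms: 2·(-4)·(25)·∫sin(2x)·cos(5x) dx = -200·(-4/21) = 800/21.
  So ∫_0^π (u')² dx = 8*π + 625*π/2 + 800/21 = 800/21 + 641*π/2.
||u||_{H^1}^2 = (200/21 + 29*π/2) + (800/21 + 641*π/2) = 1000/21 + 335*π.


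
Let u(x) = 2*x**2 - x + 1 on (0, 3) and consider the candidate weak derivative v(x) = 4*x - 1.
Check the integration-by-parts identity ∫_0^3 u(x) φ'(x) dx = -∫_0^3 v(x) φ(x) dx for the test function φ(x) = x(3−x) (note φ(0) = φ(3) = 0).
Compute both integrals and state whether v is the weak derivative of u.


LHS = -45/2, RHS = -45/2. Yes, v = u' weakly.

u(x) = 2*x**2 - x + 1, classical derivative u'(x) = 4*x - 1.
φ(x) = x(3−x), so φ'(x) = 3 - 2*x.
Note φ(0) = φ(3) = 0, so the boundary term u·φ vanishes.
LHS = ∫_0^3 u(x) φ'(x) dx = ∫_0^3 (-4*x^3 + 8*x^2 - 5*x + 3) dx. Term by term:
  ∫_0^3 -4*x^3 dx = -81;  ∫_0^3 8*x^2 dx = 72;  ∫_0^3 -5*x dx = -45/2;
  ∫_0^3 3 dx = 9.
Sum: -81 + 72 − 45/2 + 9 = -45/2.
So LHS = -45/2.
∫_0^3 v(x) φ(x) dx = ∫_0^3 (-4*x^3 + 13*x^2 - 3*x) dx. Term by term:
  ∫_0^3 -4*x^3 dx = -81;  ∫_0^3 13*x^2 dx = 117;  ∫_0^3 -3*x dx = -27/2.
Sum: -81 + 117 − 27/2 = 45/2.
So RHS = -∫_0^3 v(x) φ(x) dx = -45/2.
LHS = RHS, so the identity holds for this test φ.
Moreover u is smooth here and v(x) = u'(x) = 4*x - 1 pointwise, so the identity holds for every test function. Hence v is the weak derivative of u.
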